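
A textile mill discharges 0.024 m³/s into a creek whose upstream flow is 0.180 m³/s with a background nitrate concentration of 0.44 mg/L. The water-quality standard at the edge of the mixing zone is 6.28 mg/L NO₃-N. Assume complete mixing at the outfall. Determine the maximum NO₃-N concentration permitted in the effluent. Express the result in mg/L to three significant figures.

50.1 mg/L

Mass balance: 6.28·0.204 = 0.024·Cₑ + 0.18·0.44.
Cₑ = (1.281 − 0.0792) / 0.024 = 50.08 mg/L.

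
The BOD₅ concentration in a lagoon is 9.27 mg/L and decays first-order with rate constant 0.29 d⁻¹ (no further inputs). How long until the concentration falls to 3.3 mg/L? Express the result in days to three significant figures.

t = ln(C₀/C)/k = ln(9.27/3.3)/0.29 = 1.033/0.29 = 3.562 d.

3.56 d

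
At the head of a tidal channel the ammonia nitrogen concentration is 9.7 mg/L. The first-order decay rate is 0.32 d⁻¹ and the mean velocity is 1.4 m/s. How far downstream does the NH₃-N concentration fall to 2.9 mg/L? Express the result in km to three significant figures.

456 km

From C = C₀·e^(−kt), t = ln(C₀/C)/k = ln(9.7/2.9)/0.32 = 1.207/0.32 = 3.773 d.
Distance = v·t = 1.4 m/s × 3.26e+05 s = 4.564e+05 m = 456.4 km.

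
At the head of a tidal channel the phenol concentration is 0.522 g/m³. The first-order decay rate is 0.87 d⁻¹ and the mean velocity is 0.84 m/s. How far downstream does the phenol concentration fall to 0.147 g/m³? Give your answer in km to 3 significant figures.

106 km

From C = C₀·e^(−kt), t = ln(C₀/C)/k = ln(0.522/0.147)/0.87 = 1.267/0.87 = 1.457 d.
Distance = v·t = 0.84 m/s × 1.258e+05 s = 1.057e+05 m = 105.7 km.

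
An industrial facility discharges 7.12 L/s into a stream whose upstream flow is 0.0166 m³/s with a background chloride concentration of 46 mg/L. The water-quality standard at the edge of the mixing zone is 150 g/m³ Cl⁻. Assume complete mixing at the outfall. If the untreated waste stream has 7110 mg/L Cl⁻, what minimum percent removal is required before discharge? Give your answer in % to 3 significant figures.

94.5 %

7.12 L/s = 0.00712 m³/s.
Mass balance: 150·0.02372 = 0.00712·Cₑ + 0.0166·46.
Cₑ = (3.558 − 0.7636) / 0.00712 = 392.5 mg/L.
Required removal = 1 − 392.5/7110 = 94.48 %.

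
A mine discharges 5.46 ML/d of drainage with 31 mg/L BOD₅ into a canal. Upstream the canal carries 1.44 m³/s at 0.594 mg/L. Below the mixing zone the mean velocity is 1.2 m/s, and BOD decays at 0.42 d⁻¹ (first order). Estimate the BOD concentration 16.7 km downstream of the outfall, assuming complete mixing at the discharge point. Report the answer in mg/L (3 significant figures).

5.46 ML/d = 0.06319 m³/s.
After complete mixing, C₀ = (0.06319·31 + 1.44·0.594) / 1.503 = 1.872 mg/L.
Travel time t = 1.67e+04 m / 1.2 m/s = 1.392e+04 s = 0.1611 d.
C = 1.872·exp(−0.42·0.1611) = 1.872·0.9346 = 1.75 mg/L.

1.75 mg/L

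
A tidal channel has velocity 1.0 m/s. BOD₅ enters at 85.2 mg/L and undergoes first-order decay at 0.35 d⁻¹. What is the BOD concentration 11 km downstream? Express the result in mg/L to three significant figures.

Travel time t = 11 km / 1.0 m/s = 1.1e+04/1.0 = 1.1e+04 s = 0.1273 d.
First-order decay: C = 85.2·exp(−0.35·0.1273) = 85.2·0.9564 = 81.49 mg/L.

81.5 mg/L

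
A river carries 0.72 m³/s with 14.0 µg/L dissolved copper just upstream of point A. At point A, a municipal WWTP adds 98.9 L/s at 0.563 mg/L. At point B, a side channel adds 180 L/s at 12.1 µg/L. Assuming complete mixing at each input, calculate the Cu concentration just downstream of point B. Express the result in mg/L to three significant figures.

14.0 µg/L = 0.014 mg/L.
98.9 L/s = 0.0989 m³/s.
After input A: C = (0.72·0.014 + 0.0989·0.563) / 0.8189 = 0.0803 mg/L.
180 L/s = 0.18 m³/s.
12.1 µg/L = 0.0121 mg/L.
After input B: C = (0.8189·0.0803 + 0.18·0.0121) / 0.9989 = 0.06801 mg/L.

0.0680 mg/L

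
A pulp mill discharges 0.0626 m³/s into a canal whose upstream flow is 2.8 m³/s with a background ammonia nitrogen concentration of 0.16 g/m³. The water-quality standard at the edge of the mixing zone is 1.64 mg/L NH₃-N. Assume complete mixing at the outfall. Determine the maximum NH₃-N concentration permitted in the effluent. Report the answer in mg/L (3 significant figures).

Mass balance: 1.64·2.863 = 0.0626·Cₑ + 2.8·0.16.
Cₑ = (4.695 − 0.448) / 0.0626 = 67.84 mg/L.

67.8 mg/L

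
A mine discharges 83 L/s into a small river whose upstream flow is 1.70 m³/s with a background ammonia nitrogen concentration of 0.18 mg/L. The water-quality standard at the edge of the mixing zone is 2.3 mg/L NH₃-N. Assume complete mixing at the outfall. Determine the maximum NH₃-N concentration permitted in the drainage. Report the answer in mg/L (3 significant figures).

83 L/s = 0.083 m³/s.
Mass balance: 2.3·1.783 = 0.083·Cₑ + 1.7·0.18.
Cₑ = (4.101 − 0.306) / 0.083 = 45.72 mg/L.

45.7 mg/L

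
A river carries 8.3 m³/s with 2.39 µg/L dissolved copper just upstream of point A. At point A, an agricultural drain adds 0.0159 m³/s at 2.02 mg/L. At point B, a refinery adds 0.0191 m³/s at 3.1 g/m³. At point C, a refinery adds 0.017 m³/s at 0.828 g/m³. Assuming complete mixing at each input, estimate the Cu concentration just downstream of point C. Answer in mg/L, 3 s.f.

0.0150 mg/L

2.39 µg/L = 0.00239 mg/L.
After input A: C = (8.3·0.00239 + 0.0159·2.02) / 8.316 = 0.006248 mg/L.
After input B: C = (8.316·0.006248 + 0.0191·3.1) / 8.335 = 0.01334 mg/L.
After input C: C = (8.335·0.01334 + 0.017·0.828) / 8.352 = 0.015 mg/L.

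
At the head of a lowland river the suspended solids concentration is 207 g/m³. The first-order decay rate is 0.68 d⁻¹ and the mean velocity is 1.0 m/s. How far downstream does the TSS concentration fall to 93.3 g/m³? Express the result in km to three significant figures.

101 km

From C = C₀·e^(−kt), t = ln(C₀/C)/k = ln(207/93.3)/0.68 = 0.7969/0.68 = 1.172 d.
Distance = v·t = 1.0 m/s × 1.013e+05 s = 1.013e+05 m = 101.3 km.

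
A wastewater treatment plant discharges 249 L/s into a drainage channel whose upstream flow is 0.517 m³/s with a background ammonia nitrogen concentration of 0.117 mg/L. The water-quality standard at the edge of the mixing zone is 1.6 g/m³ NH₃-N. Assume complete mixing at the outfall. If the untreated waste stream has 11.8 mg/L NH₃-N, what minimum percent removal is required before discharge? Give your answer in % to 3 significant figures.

249 L/s = 0.249 m³/s.
Mass balance: 1.6·0.766 = 0.249·Cₑ + 0.517·0.117.
Cₑ = (1.226 − 0.06049) / 0.249 = 4.679 mg/L.
Required removal = 1 − 4.679/11.8 = 60.35 %.

60.3 %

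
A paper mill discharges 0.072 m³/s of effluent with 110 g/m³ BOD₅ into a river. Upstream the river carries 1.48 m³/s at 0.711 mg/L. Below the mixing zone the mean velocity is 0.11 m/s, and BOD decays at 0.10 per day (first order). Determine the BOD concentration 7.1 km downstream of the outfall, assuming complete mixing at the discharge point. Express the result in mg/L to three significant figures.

5.36 mg/L

After complete mixing, C₀ = (0.072·110 + 1.48·0.711) / 1.552 = 5.781 mg/L.
Travel time t = 7100 m / 0.11 m/s = 6.455e+04 s = 0.7471 d.
C = 5.781·exp(−0.10·0.7471) = 5.781·0.928 = 5.365 mg/L.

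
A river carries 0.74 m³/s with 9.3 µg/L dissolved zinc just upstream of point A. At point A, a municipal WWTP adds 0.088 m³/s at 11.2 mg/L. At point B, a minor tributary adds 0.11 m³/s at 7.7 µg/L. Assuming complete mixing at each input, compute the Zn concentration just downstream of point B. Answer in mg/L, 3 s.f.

9.3 µg/L = 0.0093 mg/L.
After input A: C = (0.74·0.0093 + 0.088·11.2) / 0.828 = 1.199 mg/L.
7.7 µg/L = 0.0077 mg/L.
After input B: C = (0.828·1.199 + 0.11·0.0077) / 0.938 = 1.059 mg/L.

1.06 mg/L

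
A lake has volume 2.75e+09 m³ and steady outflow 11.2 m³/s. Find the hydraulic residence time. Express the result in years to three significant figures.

Q = 11.2 m³/s × 3.156e+07 s/yr = 3.534e+08 m³/yr.
Hydraulic residence time τ = V/Q = 2.75e+09/3.534e+08 = 7.781 yr.

7.78 yr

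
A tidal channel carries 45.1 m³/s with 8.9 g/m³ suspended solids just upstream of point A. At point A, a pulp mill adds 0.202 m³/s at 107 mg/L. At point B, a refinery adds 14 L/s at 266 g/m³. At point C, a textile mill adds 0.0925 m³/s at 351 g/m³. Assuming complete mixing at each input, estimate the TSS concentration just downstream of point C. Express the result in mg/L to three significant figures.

After input A: C = (45.1·8.9 + 0.202·107) / 45.3 = 9.337 mg/L.
14 L/s = 0.014 m³/s.
After input B: C = (45.3·9.337 + 0.014·266) / 45.32 = 9.417 mg/L.
After input C: C = (45.32·9.417 + 0.0925·351) / 45.41 = 10.11 mg/L.

10.1 mg/L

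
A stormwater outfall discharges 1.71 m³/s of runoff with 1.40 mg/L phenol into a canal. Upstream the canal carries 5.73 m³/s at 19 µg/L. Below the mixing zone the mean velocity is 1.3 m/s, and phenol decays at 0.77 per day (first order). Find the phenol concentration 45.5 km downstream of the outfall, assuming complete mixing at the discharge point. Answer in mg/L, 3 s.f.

0.246 mg/L

19 µg/L = 0.019 mg/L.
After complete mixing, C₀ = (1.71·1.4 + 5.73·0.019) / 7.44 = 0.3364 mg/L.
Travel time t = 4.55e+04 m / 1.3 m/s = 3.5e+04 s = 0.4051 d.
C = 0.3364·exp(−0.77·0.4051) = 0.3364·0.732 = 0.2463 mg/L.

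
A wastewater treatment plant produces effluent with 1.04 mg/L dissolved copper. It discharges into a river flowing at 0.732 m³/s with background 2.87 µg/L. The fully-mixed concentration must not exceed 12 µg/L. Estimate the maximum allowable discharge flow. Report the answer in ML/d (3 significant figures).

2.87 µg/L = 0.00287 mg/L.
12 µg/L = 0.012 mg/L.
Mass balance at complete mixing: C_std·(Q_w + Q_r) = Q_w·C_e + Q_r·C_b.
Rearranging, Q_w = Q_r·(C_std − C_b)/(C_e − C_std) = 0.732·(0.012 − 0.00287) / (1.04 − 0.012) = 0.006501 m³/s.
= 0.5617 ML/d.

0.562 ML/d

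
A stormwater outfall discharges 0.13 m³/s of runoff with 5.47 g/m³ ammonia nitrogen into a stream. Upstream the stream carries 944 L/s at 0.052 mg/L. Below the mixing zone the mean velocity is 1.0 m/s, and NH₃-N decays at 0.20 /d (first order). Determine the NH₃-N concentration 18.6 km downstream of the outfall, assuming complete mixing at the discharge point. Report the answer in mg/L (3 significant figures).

0.678 mg/L

944 L/s = 0.944 m³/s.
After complete mixing, C₀ = (0.13·5.47 + 0.944·0.052) / 1.074 = 0.7078 mg/L.
Travel time t = 1.86e+04 m / 1.0 m/s = 1.86e+04 s = 0.2153 d.
C = 0.7078·exp(−0.20·0.2153) = 0.7078·0.9579 = 0.678 mg/L.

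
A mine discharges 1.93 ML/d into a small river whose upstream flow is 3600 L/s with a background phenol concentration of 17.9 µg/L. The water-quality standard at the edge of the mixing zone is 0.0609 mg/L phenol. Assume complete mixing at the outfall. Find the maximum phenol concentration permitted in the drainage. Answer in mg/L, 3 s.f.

1.93 ML/d = 0.02234 m³/s.
3600 L/s = 3.6 m³/s.
17.9 µg/L = 0.0179 mg/L.
Mass balance: 0.0609·3.622 = 0.02234·Cₑ + 3.6·0.0179.
Cₑ = (0.2206 − 0.06444) / 0.02234 = 6.991 mg/L.

6.99 mg/L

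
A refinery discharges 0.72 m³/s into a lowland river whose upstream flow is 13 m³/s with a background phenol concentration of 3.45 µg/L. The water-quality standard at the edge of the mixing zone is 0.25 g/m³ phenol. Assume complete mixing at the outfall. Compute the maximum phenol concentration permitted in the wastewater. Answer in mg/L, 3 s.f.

3.45 µg/L = 0.00345 mg/L.
Mass balance: 0.25·13.72 = 0.72·Cₑ + 13·0.00345.
Cₑ = (3.43 − 0.04485) / 0.72 = 4.702 mg/L.

4.70 mg/L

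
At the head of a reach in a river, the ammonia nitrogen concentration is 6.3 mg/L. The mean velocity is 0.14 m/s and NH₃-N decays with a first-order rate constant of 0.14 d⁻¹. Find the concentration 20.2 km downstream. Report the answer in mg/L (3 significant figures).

Travel time t = 20.2 km / 0.14 m/s = 2.02e+04/0.14 = 1.443e+05 s = 1.67 d.
First-order decay: C = 6.3·exp(−0.14·1.67) = 6.3·0.7915 = 4.987 mg/L.

4.99 mg/L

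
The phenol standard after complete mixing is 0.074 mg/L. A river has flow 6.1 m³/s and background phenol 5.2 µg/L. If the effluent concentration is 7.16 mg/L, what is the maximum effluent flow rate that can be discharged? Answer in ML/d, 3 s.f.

5.12 ML/d

5.2 µg/L = 0.0052 mg/L.
Mass balance at complete mixing: C_std·(Q_w + Q_r) = Q_w·C_e + Q_r·C_b.
Rearranging, Q_w = Q_r·(C_std − C_b)/(C_e − C_std) = 6.1·(0.074 − 0.0052) / (7.16 − 0.074) = 0.05923 m³/s.
= 5.117 ML/d.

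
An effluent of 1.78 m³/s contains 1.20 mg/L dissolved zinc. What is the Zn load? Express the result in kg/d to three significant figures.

185 kg/d

Mass flux = Q·C = 1.78 m³/s × 1.2 g/m³ = 2.136 g/s.
= 2.136 g/s × 86.4 = 184.6 kg/d.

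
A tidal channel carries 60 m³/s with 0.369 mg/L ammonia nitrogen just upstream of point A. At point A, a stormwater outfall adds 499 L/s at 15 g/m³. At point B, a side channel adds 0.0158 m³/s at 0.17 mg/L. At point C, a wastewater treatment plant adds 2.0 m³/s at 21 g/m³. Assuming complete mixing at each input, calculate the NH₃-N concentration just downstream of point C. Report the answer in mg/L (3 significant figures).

1.15 mg/L

499 L/s = 0.499 m³/s.
After input A: C = (60·0.369 + 0.499·15) / 60.5 = 0.4897 mg/L.
After input B: C = (60.5·0.4897 + 0.0158·0.17) / 60.51 = 0.4896 mg/L.
After input C: C = (60.51·0.4896 + 2·21) / 62.51 = 1.146 mg/L.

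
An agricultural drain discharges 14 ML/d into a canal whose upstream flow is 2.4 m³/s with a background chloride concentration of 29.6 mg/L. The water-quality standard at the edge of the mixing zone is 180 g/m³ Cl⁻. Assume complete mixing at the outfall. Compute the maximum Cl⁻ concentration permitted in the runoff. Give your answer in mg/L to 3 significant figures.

14 ML/d = 0.162 m³/s.
Mass balance: 180·2.562 = 0.162·Cₑ + 2.4·29.6.
Cₑ = (461.2 − 71.04) / 0.162 = 2408 mg/L.

2410 mg/L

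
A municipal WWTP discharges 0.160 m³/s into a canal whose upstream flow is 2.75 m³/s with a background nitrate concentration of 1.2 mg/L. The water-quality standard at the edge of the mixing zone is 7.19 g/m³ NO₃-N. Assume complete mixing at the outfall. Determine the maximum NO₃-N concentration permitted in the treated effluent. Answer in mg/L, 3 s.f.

110 mg/L

Mass balance: 7.19·2.91 = 0.16·Cₑ + 2.75·1.2.
Cₑ = (20.92 − 3.3) / 0.16 = 110.1 mg/L.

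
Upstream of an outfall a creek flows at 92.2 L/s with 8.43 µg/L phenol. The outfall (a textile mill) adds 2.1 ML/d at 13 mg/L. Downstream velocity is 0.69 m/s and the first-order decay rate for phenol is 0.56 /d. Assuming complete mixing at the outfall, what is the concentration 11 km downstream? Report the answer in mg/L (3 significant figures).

2.45 mg/L

2.1 ML/d = 0.02431 m³/s.
92.2 L/s = 0.0922 m³/s.
8.43 µg/L = 0.00843 mg/L.
After complete mixing, C₀ = (0.02431·13 + 0.0922·0.00843) / 0.1165 = 2.719 mg/L.
Travel time t = 1.1e+04 m / 0.69 m/s = 1.594e+04 s = 0.1845 d.
C = 2.719·exp(−0.56·0.1845) = 2.719·0.9018 = 2.452 mg/L.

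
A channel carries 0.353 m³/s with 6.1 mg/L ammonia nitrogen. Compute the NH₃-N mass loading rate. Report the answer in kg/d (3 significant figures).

Mass flux = Q·C = 0.353 m³/s × 6.1 g/m³ = 2.153 g/s.
= 2.153 g/s × 86.4 = 186 kg/d.

186 kg/d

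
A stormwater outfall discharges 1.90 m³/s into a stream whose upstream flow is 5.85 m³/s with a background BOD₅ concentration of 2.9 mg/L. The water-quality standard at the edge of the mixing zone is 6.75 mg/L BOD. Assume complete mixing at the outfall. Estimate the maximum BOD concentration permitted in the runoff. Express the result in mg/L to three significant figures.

Mass balance: 6.75·7.75 = 1.9·Cₑ + 5.85·2.9.
Cₑ = (52.31 − 16.96) / 1.9 = 18.6 mg/L.

18.6 mg/L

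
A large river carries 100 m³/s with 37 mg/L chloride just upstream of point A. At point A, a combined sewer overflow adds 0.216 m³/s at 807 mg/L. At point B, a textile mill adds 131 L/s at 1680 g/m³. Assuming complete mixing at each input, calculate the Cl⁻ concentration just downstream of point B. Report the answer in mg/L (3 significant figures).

After input A: C = (100·37 + 0.216·807) / 100.2 = 38.66 mg/L.
131 L/s = 0.131 m³/s.
After input B: C = (100.2·38.66 + 0.131·1680) / 100.3 = 40.8 mg/L.

40.8 mg/L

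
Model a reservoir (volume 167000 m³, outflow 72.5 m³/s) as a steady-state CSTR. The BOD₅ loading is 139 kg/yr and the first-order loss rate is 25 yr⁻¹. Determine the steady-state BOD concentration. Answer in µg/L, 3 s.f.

0.0606 µg/L

Outflow Q = 72.5 m³/s × 3.156e+07 s/yr = 2.288e+09 m³/yr.
Steady-state CSTR mass balance: W = Q·C + k·V·C, so C = W/(Q + kV).
Q + kV = 2.288e+09 + 25·167000 = 2.292e+09 m³/yr.
C = 139/2.292e+09 = 6.064e-08 kg/m³ = 6.064e-05 mg/L = 0.06064 µg/L.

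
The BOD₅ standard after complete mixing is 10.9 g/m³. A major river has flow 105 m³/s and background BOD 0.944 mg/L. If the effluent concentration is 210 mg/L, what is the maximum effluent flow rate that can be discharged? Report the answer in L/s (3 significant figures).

Mass balance at complete mixing: C_std·(Q_w + Q_r) = Q_w·C_e + Q_r·C_b.
Rearranging, Q_w = Q_r·(C_std − C_b)/(C_e − C_std) = 105·(10.9 − 0.944) / (210 − 10.9) = 5.251 m³/s.
= 5251 L/s.

5250 L/s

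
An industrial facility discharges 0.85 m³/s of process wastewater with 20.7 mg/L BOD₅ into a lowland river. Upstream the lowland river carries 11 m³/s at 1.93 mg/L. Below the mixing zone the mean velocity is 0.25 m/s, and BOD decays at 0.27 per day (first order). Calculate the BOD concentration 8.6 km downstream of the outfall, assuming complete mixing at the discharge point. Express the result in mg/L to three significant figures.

After complete mixing, C₀ = (0.85·20.7 + 11·1.93) / 11.85 = 3.276 mg/L.
Travel time t = 8600 m / 0.25 m/s = 3.44e+04 s = 0.3981 d.
C = 3.276·exp(−0.27·0.3981) = 3.276·0.8981 = 2.942 mg/L.

2.94 mg/L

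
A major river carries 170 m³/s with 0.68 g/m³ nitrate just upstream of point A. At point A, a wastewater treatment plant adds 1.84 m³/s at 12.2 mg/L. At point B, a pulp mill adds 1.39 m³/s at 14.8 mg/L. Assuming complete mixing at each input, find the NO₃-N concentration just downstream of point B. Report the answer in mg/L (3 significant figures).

0.916 mg/L

After input A: C = (170·0.68 + 1.84·12.2) / 171.8 = 0.8034 mg/L.
After input B: C = (171.8·0.8034 + 1.39·14.8) / 173.2 = 0.9157 mg/L.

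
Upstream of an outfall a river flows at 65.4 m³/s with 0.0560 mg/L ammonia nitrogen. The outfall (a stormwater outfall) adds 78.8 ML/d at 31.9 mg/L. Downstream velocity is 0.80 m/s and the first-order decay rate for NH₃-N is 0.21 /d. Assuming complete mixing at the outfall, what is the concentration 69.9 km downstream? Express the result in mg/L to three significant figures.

78.8 ML/d = 0.912 m³/s.
After complete mixing, C₀ = (0.912·31.9 + 65.4·0.056) / 66.31 = 0.494 mg/L.
Travel time t = 6.99e+04 m / 0.80 m/s = 8.738e+04 s = 1.011 d.
C = 0.494·exp(−0.21·1.011) = 0.494·0.8087 = 0.3995 mg/L.

0.399 mg/L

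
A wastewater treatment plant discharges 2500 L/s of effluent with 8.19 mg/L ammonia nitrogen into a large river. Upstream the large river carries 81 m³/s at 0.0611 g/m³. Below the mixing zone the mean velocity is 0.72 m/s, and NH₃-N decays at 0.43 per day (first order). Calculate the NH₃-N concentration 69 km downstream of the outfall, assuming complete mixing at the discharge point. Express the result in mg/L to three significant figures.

2500 L/s = 2.5 m³/s.
After complete mixing, C₀ = (2.5·8.19 + 81·0.0611) / 83.5 = 0.3045 mg/L.
Travel time t = 6.9e+04 m / 0.72 m/s = 9.583e+04 s = 1.109 d.
C = 0.3045·exp(−0.43·1.109) = 0.3045·0.6207 = 0.189 mg/L.

0.189 mg/L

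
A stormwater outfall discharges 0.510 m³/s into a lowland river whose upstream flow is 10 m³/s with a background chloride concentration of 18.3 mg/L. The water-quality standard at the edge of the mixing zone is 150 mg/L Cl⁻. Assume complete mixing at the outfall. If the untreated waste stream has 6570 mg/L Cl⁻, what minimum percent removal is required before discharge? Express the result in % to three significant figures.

58.4 %

Mass balance: 150·10.51 = 0.51·Cₑ + 10·18.3.
Cₑ = (1576 − 183) / 0.51 = 2732 mg/L.
Required removal = 1 − 2732/6570 = 58.41 %.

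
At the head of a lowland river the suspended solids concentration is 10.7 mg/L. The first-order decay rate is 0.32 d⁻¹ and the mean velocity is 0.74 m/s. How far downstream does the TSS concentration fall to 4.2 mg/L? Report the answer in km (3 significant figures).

187 km

From C = C₀·e^(−kt), t = ln(C₀/C)/k = ln(10.7/4.2)/0.32 = 0.9352/0.32 = 2.922 d.
Distance = v·t = 0.74 m/s × 2.525e+05 s = 1.868e+05 m = 186.8 km.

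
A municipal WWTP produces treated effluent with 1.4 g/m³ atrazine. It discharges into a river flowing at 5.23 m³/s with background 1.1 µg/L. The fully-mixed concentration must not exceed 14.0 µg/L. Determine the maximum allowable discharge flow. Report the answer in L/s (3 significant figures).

48.7 L/s

1.1 µg/L = 0.0011 mg/L.
14.0 µg/L = 0.014 mg/L.
Mass balance at complete mixing: C_std·(Q_w + Q_r) = Q_w·C_e + Q_r·C_b.
Rearranging, Q_w = Q_r·(C_std − C_b)/(C_e − C_std) = 5.23·(0.014 − 0.0011) / (1.4 − 0.014) = 0.04868 m³/s.
= 48.68 L/s.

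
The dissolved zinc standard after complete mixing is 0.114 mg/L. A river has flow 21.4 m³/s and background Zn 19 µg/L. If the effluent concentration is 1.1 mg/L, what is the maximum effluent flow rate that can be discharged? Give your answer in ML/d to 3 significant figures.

19 µg/L = 0.019 mg/L.
Mass balance at complete mixing: C_std·(Q_w + Q_r) = Q_w·C_e + Q_r·C_b.
Rearranging, Q_w = Q_r·(C_std − C_b)/(C_e − C_std) = 21.4·(0.114 − 0.019) / (1.1 − 0.114) = 2.062 m³/s.
= 178.1 ML/d.

178 ML/d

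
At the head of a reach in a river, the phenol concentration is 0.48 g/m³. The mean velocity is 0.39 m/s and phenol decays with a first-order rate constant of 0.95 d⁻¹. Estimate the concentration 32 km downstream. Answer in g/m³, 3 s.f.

Travel time t = 32 km / 0.39 m/s = 3.2e+04/0.39 = 8.205e+04 s = 0.9497 d.
First-order decay: C = 0.48·exp(−0.95·0.9497) = 0.48·0.4057 = 0.1947 g/m³.

0.195 g/m³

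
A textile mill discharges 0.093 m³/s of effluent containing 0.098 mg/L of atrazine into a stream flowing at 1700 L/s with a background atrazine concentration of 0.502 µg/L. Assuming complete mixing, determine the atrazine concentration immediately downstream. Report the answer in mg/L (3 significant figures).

1700 L/s = 1.7 m³/s.
0.502 µg/L = 0.000502 mg/L.
Conservation of mass across the mixing zone: C = (0.093·0.098 + 1.7·0.000502) / (0.093 + 1.7) = 0.009967/1.793 = 0.005559 mg/L.

0.00556 mg/L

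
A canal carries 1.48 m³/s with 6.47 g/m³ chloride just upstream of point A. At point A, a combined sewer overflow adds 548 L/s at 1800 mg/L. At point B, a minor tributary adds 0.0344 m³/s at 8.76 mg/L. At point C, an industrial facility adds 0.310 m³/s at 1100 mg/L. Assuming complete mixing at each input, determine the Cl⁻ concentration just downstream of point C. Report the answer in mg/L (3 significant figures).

564 mg/L

548 L/s = 0.548 m³/s.
After input A: C = (1.48·6.47 + 0.548·1800) / 2.028 = 491.1 mg/L.
After input B: C = (2.028·491.1 + 0.0344·8.76) / 2.062 = 483.1 mg/L.
After input C: C = (2.062·483.1 + 0.31·1100) / 2.372 = 563.7 mg/L.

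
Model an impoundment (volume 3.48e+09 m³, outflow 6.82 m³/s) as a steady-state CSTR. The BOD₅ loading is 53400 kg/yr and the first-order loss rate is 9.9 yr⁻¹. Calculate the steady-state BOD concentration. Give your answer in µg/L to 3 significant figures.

1.54 µg/L

Outflow Q = 6.82 m³/s × 3.156e+07 s/yr = 2.152e+08 m³/yr.
Steady-state CSTR mass balance: W = Q·C + k·V·C, so C = W/(Q + kV).
Q + kV = 2.152e+08 + 9.9·3.48e+09 = 3.467e+10 m³/yr.
C = 53400/3.467e+10 = 1.54e-06 kg/m³ = 0.00154 mg/L = 1.54 µg/L.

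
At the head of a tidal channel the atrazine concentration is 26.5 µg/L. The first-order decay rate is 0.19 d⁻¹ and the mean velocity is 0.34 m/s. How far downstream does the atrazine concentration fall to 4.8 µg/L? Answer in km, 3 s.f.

From C = C₀·e^(−kt), t = ln(C₀/C)/k = ln(26.5/4.8)/0.19 = 1.709/0.19 = 8.992 d.
Distance = v·t = 0.34 m/s × 7.769e+05 s = 2.642e+05 m = 264.2 km.

264 km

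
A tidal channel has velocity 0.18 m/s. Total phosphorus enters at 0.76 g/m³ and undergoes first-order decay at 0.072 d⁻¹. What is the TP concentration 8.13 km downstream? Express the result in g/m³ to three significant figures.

0.732 g/m³

Travel time t = 8.13 km / 0.18 m/s = 8130/0.18 = 4.517e+04 s = 0.5228 d.
First-order decay: C = 0.76·exp(−0.072·0.5228) = 0.76·0.9631 = 0.7319 g/m³.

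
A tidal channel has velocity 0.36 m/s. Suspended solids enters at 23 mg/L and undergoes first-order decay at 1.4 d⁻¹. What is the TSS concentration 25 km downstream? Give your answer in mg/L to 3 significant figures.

7.47 mg/L

Travel time t = 25 km / 0.36 m/s = 2.5e+04/0.36 = 6.944e+04 s = 0.8038 d.
First-order decay: C = 23·exp(−1.4·0.8038) = 23·0.3246 = 7.465 mg/L.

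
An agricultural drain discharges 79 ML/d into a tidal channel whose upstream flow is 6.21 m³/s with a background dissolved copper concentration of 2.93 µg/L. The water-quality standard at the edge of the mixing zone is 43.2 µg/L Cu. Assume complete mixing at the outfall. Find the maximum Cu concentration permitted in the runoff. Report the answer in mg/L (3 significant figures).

79 ML/d = 0.9144 m³/s.
2.93 µg/L = 0.00293 mg/L.
43.2 µg/L = 0.0432 mg/L.
Mass balance: 0.0432·7.124 = 0.9144·Cₑ + 6.21·0.00293.
Cₑ = (0.3078 − 0.0182) / 0.9144 = 0.3167 mg/L.

0.317 mg/L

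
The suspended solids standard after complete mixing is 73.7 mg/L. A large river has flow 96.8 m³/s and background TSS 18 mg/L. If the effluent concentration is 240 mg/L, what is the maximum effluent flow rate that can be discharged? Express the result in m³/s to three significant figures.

32.4 m³/s

Mass balance at complete mixing: C_std·(Q_w + Q_r) = Q_w·C_e + Q_r·C_b.
Rearranging, Q_w = Q_r·(C_std − C_b)/(C_e − C_std) = 96.8·(73.7 − 18) / (240 − 73.7) = 32.42 m³/s.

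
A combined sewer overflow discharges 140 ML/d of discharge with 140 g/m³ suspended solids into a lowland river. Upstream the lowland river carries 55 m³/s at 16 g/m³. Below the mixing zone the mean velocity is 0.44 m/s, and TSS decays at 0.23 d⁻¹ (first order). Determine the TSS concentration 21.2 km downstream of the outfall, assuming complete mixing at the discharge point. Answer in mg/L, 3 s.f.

140 ML/d = 1.62 m³/s.
After complete mixing, C₀ = (1.62·140 + 55·16) / 56.62 = 19.55 mg/L.
Travel time t = 2.12e+04 m / 0.44 m/s = 4.818e+04 s = 0.5577 d.
C = 19.55·exp(−0.23·0.5577) = 19.55·0.8796 = 17.2 mg/L.

17.2 mg/L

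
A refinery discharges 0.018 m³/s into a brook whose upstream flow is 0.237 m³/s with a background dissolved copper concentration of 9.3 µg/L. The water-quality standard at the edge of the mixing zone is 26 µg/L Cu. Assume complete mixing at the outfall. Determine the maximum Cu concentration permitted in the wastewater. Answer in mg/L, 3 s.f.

9.3 µg/L = 0.0093 mg/L.
26 µg/L = 0.026 mg/L.
Mass balance: 0.026·0.255 = 0.018·Cₑ + 0.237·0.0093.
Cₑ = (0.00663 − 0.002204) / 0.018 = 0.2459 mg/L.

0.246 mg/L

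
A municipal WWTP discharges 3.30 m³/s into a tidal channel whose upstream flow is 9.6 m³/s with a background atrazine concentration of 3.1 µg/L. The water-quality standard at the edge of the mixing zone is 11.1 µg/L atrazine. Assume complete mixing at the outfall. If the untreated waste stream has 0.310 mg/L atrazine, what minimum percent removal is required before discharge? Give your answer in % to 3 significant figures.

3.1 µg/L = 0.0031 mg/L.
11.1 µg/L = 0.0111 mg/L.
Mass balance: 0.0111·12.9 = 3.3·Cₑ + 9.6·0.0031.
Cₑ = (0.1432 − 0.02976) / 3.3 = 0.03437 mg/L.
Required removal = 1 − 0.03437/0.310 = 88.91 %.

88.9 %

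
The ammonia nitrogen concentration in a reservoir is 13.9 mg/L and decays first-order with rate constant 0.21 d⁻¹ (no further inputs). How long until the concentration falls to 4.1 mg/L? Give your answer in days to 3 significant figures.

5.81 d

t = ln(C₀/C)/k = ln(13.9/4.1)/0.21 = 1.221/0.21 = 5.814 d.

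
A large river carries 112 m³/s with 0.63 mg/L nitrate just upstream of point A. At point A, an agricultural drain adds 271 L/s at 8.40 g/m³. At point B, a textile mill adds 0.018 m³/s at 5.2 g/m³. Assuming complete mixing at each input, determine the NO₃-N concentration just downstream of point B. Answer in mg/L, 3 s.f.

0.649 mg/L

271 L/s = 0.271 m³/s.
After input A: C = (112·0.63 + 0.271·8.4) / 112.3 = 0.6488 mg/L.
After input B: C = (112.3·0.6488 + 0.018·5.2) / 112.3 = 0.6495 mg/L.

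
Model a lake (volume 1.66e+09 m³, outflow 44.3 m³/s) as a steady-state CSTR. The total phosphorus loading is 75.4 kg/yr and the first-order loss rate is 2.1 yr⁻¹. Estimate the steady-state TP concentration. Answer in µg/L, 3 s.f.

0.0154 µg/L

Outflow Q = 44.3 m³/s × 3.156e+07 s/yr = 1.398e+09 m³/yr.
Steady-state CSTR mass balance: W = Q·C + k·V·C, so C = W/(Q + kV).
Q + kV = 1.398e+09 + 2.1·1.66e+09 = 4.884e+09 m³/yr.
C = 75.4/4.884e+09 = 1.544e-08 kg/m³ = 1.544e-05 mg/L = 0.01544 µg/L.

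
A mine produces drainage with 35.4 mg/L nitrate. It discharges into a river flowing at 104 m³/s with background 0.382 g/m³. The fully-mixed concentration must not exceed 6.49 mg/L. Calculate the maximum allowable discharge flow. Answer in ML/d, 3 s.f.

1900 ML/d

Mass balance at complete mixing: C_std·(Q_w + Q_r) = Q_w·C_e + Q_r·C_b.
Rearranging, Q_w = Q_r·(C_std − C_b)/(C_e − C_std) = 104·(6.49 − 0.382) / (35.4 − 6.49) = 21.97 m³/s.
= 1898 ML/d.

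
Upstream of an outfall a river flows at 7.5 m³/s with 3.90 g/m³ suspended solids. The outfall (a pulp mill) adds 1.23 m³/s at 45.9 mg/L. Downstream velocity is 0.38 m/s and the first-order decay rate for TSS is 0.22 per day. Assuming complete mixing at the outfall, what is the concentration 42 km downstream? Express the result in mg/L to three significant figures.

7.41 mg/L

After complete mixing, C₀ = (1.23·45.9 + 7.5·3.9) / 8.73 = 9.818 mg/L.
Travel time t = 4.2e+04 m / 0.38 m/s = 1.105e+05 s = 1.279 d.
C = 9.818·exp(−0.22·1.279) = 9.818·0.7547 = 7.409 mg/L.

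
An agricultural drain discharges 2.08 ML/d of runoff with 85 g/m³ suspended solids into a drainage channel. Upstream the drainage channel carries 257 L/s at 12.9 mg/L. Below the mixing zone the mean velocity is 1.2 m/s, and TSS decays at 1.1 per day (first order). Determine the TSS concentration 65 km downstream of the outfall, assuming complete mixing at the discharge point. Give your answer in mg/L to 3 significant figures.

2.08 ML/d = 0.02407 m³/s.
257 L/s = 0.257 m³/s.
After complete mixing, C₀ = (0.02407·85 + 0.257·12.9) / 0.2811 = 19.08 mg/L.
Travel time t = 6.5e+04 m / 1.2 m/s = 5.417e+04 s = 0.6269 d.
C = 19.08·exp(−1.1·0.6269) = 19.08·0.5018 = 9.571 mg/L.

9.57 mg/L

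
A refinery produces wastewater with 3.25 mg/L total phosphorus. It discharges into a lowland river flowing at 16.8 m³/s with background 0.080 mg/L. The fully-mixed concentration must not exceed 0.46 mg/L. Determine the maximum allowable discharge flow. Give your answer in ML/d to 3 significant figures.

198 ML/d

Mass balance at complete mixing: C_std·(Q_w + Q_r) = Q_w·C_e + Q_r·C_b.
Rearranging, Q_w = Q_r·(C_std − C_b)/(C_e − C_std) = 16.8·(0.46 − 0.08) / (3.25 − 0.46) = 2.288 m³/s.
= 197.7 ML/d.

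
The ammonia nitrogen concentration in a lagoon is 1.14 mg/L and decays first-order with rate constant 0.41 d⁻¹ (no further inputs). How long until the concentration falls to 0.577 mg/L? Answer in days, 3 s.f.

1.66 d

t = ln(C₀/C)/k = ln(1.14/0.577)/0.41 = 0.6809/0.41 = 1.661 d.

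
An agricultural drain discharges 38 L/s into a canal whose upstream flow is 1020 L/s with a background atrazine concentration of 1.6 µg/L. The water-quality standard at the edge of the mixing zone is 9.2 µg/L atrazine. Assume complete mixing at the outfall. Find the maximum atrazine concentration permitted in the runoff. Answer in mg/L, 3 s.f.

0.213 mg/L

38 L/s = 0.038 m³/s.
1020 L/s = 1.02 m³/s.
1.6 µg/L = 0.0016 mg/L.
9.2 µg/L = 0.0092 mg/L.
Mass balance: 0.0092·1.058 = 0.038·Cₑ + 1.02·0.0016.
Cₑ = (0.009734 − 0.001632) / 0.038 = 0.2132 mg/L.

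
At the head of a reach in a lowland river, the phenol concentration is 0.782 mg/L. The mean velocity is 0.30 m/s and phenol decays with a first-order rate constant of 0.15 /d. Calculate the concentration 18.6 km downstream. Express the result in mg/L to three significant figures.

0.702 mg/L

Travel time t = 18.6 km / 0.30 m/s = 1.86e+04/0.30 = 6.2e+04 s = 0.7176 d.
First-order decay: C = 0.782·exp(−0.15·0.7176) = 0.782·0.898 = 0.7022 mg/L.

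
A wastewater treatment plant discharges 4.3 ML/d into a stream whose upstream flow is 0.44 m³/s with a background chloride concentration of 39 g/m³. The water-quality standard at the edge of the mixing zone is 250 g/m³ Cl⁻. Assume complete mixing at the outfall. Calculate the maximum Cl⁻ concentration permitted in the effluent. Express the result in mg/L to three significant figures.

2120 mg/L

4.3 ML/d = 0.04977 m³/s.
Mass balance: 250·0.4898 = 0.04977·Cₑ + 0.44·39.
Cₑ = (122.4 − 17.16) / 0.04977 = 2115 mg/L.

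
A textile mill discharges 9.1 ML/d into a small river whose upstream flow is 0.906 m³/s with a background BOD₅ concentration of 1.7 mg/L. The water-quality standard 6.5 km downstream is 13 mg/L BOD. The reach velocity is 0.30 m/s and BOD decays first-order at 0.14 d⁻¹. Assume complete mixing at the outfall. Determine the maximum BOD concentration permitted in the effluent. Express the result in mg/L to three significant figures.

115 mg/L

9.1 ML/d = 0.1053 m³/s.
Travel time to the compliance point: t = 6500/0.30 = 2.167e+04 s = 0.2508 d; decay factor exp(−0.14·0.2508) = 0.9655.
So the concentration just after mixing may be at most 13/0.9655 = 13.46 mg/L.
Mass balance: 13.46·1.011 = 0.1053·Cₑ + 0.906·1.7.
Cₑ = (13.62 − 1.54) / 0.1053 = 114.7 mg/L.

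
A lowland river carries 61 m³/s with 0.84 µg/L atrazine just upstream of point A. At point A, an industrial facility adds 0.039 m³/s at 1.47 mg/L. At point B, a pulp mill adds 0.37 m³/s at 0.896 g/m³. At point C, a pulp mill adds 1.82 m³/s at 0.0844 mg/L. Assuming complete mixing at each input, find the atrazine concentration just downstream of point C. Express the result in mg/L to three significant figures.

0.84 µg/L = 0.00084 mg/L.
After input A: C = (61·0.00084 + 0.039·1.47) / 61.04 = 0.001779 mg/L.
After input B: C = (61.04·0.001779 + 0.37·0.896) / 61.41 = 0.007167 mg/L.
After input C: C = (61.41·0.007167 + 1.82·0.0844) / 63.23 = 0.00939 mg/L.

0.00939 mg/L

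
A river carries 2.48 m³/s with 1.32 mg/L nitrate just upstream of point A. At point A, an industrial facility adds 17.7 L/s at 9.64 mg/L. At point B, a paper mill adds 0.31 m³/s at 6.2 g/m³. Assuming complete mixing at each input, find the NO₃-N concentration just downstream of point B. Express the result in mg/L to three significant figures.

1.91 mg/L

17.7 L/s = 0.0177 m³/s.
After input A: C = (2.48·1.32 + 0.0177·9.64) / 2.498 = 1.379 mg/L.
After input B: C = (2.498·1.379 + 0.31·6.2) / 2.808 = 1.911 mg/L.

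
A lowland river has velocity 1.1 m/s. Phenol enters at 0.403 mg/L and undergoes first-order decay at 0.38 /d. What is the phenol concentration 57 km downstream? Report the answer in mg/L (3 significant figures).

0.321 mg/L

Travel time t = 57 km / 1.1 m/s = 5.7e+04/1.1 = 5.182e+04 s = 0.5997 d.
First-order decay: C = 0.403·exp(−0.38·0.5997) = 0.403·0.7962 = 0.3209 mg/L.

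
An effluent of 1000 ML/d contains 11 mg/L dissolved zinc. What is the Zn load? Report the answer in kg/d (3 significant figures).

1000 ML/d = 11.57 m³/s.
Mass flux = Q·C = 11.57 m³/s × 11 g/m³ = 127.3 g/s.
= 127.3 g/s × 86.4 = 1.1e+04 kg/d.

11000 kg/d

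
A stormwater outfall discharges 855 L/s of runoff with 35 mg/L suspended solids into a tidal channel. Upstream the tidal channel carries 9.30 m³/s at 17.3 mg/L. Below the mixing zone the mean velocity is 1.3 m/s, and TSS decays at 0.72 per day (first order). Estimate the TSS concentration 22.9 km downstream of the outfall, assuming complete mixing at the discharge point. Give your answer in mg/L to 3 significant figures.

855 L/s = 0.855 m³/s.
After complete mixing, C₀ = (0.855·35 + 9.3·17.3) / 10.16 = 18.79 mg/L.
Travel time t = 2.29e+04 m / 1.3 m/s = 1.762e+04 s = 0.2039 d.
C = 18.79·exp(−0.72·0.2039) = 18.79·0.8635 = 16.22 mg/L.

16.2 mg/L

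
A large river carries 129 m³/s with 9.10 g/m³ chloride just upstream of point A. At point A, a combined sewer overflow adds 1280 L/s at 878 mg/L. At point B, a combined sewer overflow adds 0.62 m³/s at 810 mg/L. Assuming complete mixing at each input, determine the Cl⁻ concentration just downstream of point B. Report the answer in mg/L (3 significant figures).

21.4 mg/L

1280 L/s = 1.28 m³/s.
After input A: C = (129·9.1 + 1.28·878) / 130.3 = 17.64 mg/L.
After input B: C = (130.3·17.64 + 0.62·810) / 130.9 = 21.39 mg/L.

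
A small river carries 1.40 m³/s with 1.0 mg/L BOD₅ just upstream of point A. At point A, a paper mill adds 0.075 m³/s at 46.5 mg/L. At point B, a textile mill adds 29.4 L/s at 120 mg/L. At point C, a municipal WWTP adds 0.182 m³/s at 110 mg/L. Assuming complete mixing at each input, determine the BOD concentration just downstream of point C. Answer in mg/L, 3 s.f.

After input A: C = (1.4·1 + 0.075·46.5) / 1.475 = 3.314 mg/L.
29.4 L/s = 0.0294 m³/s.
After input B: C = (1.475·3.314 + 0.0294·120) / 1.504 = 5.594 mg/L.
After input C: C = (1.504·5.594 + 0.182·110) / 1.686 = 16.86 mg/L.

16.9 mg/L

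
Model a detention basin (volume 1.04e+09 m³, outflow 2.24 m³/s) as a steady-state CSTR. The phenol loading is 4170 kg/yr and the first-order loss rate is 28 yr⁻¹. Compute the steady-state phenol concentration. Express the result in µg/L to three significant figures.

Outflow Q = 2.24 m³/s × 3.156e+07 s/yr = 7.069e+07 m³/yr.
Steady-state CSTR mass balance: W = Q·C + k·V·C, so C = W/(Q + kV).
Q + kV = 7.069e+07 + 28·1.04e+09 = 2.919e+10 m³/yr.
C = 4170/2.919e+10 = 1.429e-07 kg/m³ = 0.0001429 mg/L = 0.1429 µg/L.

0.143 µg/L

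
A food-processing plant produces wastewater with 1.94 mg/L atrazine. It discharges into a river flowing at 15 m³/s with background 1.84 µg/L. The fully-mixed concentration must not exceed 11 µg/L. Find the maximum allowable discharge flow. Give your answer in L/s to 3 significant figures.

71.2 L/s

1.84 µg/L = 0.00184 mg/L.
11 µg/L = 0.011 mg/L.
Mass balance at complete mixing: C_std·(Q_w + Q_r) = Q_w·C_e + Q_r·C_b.
Rearranging, Q_w = Q_r·(C_std − C_b)/(C_e − C_std) = 15·(0.011 − 0.00184) / (1.94 − 0.011) = 0.07123 m³/s.
= 71.23 L/s.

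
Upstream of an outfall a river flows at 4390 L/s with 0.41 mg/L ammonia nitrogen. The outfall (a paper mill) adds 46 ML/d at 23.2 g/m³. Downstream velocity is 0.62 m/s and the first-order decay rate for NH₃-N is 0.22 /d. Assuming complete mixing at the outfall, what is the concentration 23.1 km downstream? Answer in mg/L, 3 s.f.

2.61 mg/L

46 ML/d = 0.5324 m³/s.
4390 L/s = 4.39 m³/s.
After complete mixing, C₀ = (0.5324·23.2 + 4.39·0.41) / 4.922 = 2.875 mg/L.
Travel time t = 2.31e+04 m / 0.62 m/s = 3.726e+04 s = 0.4312 d.
C = 2.875·exp(−0.22·0.4312) = 2.875·0.9095 = 2.615 mg/L.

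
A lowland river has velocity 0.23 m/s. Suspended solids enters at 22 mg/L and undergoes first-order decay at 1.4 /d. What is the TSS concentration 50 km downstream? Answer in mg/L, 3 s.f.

Travel time t = 50 km / 0.23 m/s = 5e+04/0.23 = 2.174e+05 s = 2.516 d.
First-order decay: C = 22·exp(−1.4·2.516) = 22·0.02952 = 0.6495 mg/L.

0.650 mg/L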